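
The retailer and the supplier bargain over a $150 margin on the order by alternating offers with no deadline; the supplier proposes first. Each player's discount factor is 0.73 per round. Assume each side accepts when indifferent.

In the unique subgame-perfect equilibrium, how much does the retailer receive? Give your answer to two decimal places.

In a stationary SPE each proposer offers the other exactly their discounted continuation value.
If the supplier keeps x when proposing and the retailer keeps y when proposing, then x = 150 − 0.73y and y = 150 − 0.73x.
Solving: x = 150(1 − 0.73) / (1 − 0.73·0.73) = 40.5 / 0.4671 ≈ 86.7052.
The retailer gets 150 − 86.7052 ≈ 63.2948.

63.29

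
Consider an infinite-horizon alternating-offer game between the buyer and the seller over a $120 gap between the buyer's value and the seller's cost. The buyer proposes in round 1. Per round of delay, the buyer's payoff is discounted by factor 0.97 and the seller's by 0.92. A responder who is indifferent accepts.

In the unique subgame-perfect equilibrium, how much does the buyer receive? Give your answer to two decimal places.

89.22

In a stationary SPE each proposer offers the other exactly their discounted continuation value.
If the buyer keeps x when proposing and the seller keeps y when proposing, then x = 120 − 0.92y and y = 120 − 0.97x.
Solving: x = 120(1 − 0.92) / (1 − 0.97·0.92) = 9.6 / 0.1076 ≈ 89.2193.
The seller gets 120 − 89.2193 ≈ 30.7807.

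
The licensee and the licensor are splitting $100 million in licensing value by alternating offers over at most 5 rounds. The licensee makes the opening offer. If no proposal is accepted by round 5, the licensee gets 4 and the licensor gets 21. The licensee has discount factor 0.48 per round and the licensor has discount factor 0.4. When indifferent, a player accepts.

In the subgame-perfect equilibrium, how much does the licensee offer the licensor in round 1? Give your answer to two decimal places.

25.57

Round 5 (the licensee proposes): the licensor gets 21 if talks fail, so the licensee offers 21 and keeps 79.
Round 4 (the licensor proposes): the licensee can get 79 next round, worth 0.48 × 79 = 37.92 now. The licensor offers 37.92 and keeps 100 − 37.92 = 62.08.
Round 3 (the licensee proposes): the licensor can get 62.08 next round, worth 0.4 × 62.08 = 24.832 now. The licensee offers 24.832 and keeps 100 − 24.832 = 75.168.
Round 2 (the licensor proposes): the licensee can get 75.168 next round, worth 0.48 × 75.168 = 36.08064 now, so the licensor offers 36.08064, keeping 63.91936.
Round 1 (the licensee proposes): the licensor can get 63.91936 next round, worth 0.4 × 63.91936 = 25.567744 now; the licensee offers that and keeps 74.432256.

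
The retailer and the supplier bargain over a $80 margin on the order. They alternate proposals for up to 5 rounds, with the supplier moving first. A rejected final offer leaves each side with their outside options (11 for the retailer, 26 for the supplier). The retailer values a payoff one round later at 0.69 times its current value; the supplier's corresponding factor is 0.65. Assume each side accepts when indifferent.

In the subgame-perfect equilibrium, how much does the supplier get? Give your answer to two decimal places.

Round 5 (the supplier proposes): the retailer gets 11 if talks fail, so the supplier offers 11 and keeps 69.
Round 4 (the retailer proposes): the supplier can get 69 next round, worth 0.65 × 69 = 44.85 now. The retailer offers 44.85 and keeps 80 − 44.85 = 35.15.
Round 3 (the supplier proposes): the retailer can get 35.15 next round, worth 0.69 × 35.15 = 24.2535 now. The supplier offers 24.2535 and keeps 80 − 24.2535 = 55.7465.
Round 2 (the retailer proposes): the supplier can get 55.7465 next round, worth 0.65 × 55.7465 = 36.235225 now. The retailer offers 36.235225 and keeps 80 − 36.235225 = 43.764775.
Round 1 (the supplier proposes): the retailer can get 43.764775 next round, worth 0.69 × 43.764775 = 30.19769475 now, so the supplier offers 30.19769475, keeping 49.80230525.

49.80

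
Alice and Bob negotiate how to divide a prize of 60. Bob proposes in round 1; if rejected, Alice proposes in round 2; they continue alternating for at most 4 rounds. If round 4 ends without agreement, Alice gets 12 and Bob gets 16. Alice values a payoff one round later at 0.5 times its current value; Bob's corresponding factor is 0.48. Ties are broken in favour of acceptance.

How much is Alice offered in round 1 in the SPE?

Work backward from the last round.
Round 4 (Alice proposes): Bob gets 16 if talks fail, so Alice offers 16 and keeps 44.
Round 3 (Bob proposes): Alice can get 44 next round, worth 0.5 × 44 = 22 now; Bob offers that and keeps 38.
Round 2 (Alice proposes): Bob can get 38 next round, worth 0.48 × 38 = 18.24 now, so Alice offers 18.24, keeping 41.76.
Round 1 (Bob proposes): Alice can get 41.76 next round, worth 0.5 × 41.76 = 20.88 now. Bob offers 20.88 and keeps 60 − 20.88 = 39.12.

20.88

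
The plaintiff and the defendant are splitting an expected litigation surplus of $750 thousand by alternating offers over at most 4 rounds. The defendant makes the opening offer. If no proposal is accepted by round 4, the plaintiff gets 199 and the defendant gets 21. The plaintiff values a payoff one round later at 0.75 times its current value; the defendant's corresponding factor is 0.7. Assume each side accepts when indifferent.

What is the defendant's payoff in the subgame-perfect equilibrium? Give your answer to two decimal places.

Round 4 (the plaintiff proposes): the defendant gets 21 if talks fail, so the plaintiff offers 21 and keeps 729.
Round 3 (the defendant proposes): the plaintiff can get 729 next round, worth 0.75 × 729 = 546.75 now, so the defendant offers 546.75, keeping 203.25.
Round 2 (the plaintiff proposes): the defendant can get 203.25 next round, worth 0.7 × 203.25 = 142.275 now, so the plaintiff offers 142.275, keeping 607.725.
Round 1 (the defendant proposes): the plaintiff can get 607.725 next round, worth 0.75 × 607.725 = 455.79375 now; the defendant offers that and keeps 294.20625.

294.21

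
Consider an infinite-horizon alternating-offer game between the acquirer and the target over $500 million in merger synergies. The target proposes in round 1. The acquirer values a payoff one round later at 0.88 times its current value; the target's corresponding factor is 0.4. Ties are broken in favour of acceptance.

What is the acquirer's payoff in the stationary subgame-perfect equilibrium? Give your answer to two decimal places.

407.41

In a stationary SPE each proposer offers the other exactly their discounted continuation value.
If the target keeps x when proposing and the acquirer keeps y when proposing, then x = 500 − 0.88y and y = 500 − 0.4x.
Solving: x = 500(1 − 0.88) / (1 − 0.4·0.88) = 60 / 0.648 ≈ 92.5926.
The acquirer gets 500 − 92.5926 ≈ 407.4074.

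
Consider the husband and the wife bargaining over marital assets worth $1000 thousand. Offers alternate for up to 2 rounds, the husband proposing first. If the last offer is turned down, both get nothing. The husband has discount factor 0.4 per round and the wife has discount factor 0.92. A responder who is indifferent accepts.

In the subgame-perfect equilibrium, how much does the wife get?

Round 2 (the wife proposes): the husband will accept anything ≥ 0, so the wife offers 0 and keeps 1000.
Round 1 (the husband proposes): the wife can get 1000 next round, worth 0.92 × 1000 = 920 now; the husband offers that and keeps 80.

920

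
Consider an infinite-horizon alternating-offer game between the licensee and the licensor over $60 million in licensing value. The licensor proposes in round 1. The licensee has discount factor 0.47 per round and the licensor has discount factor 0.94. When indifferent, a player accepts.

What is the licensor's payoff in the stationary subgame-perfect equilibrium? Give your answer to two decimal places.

56.97

Let x be the licensor's share when the licensor proposes and y be the licensee's share when the licensee proposes.
The licensee accepts iff offered ≥ 0.47·y, so x = 60 − 0.47y. Symmetrically y = 60 − 0.94x.
Substituting: x = 60 − 0.47(60 − 0.94x), giving x(1 − 0.94·0.47) = 60(1 − 0.47).
So x = 60 × 0.53 / 0.5582 ≈ 56.9688, and the licensee receives 60 − x ≈ 3.0312.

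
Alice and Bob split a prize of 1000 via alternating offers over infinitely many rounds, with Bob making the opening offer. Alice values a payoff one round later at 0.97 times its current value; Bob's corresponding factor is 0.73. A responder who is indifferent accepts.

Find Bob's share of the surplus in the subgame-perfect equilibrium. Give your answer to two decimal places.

In a stationary SPE each proposer offers the other exactly their discounted continuation value.
If Bob keeps x when proposing and Alice keeps y when proposing, then x = 1000 − 0.97y and y = 1000 − 0.73x.
Solving: x = 1000(1 − 0.97) / (1 − 0.73·0.97) = 30 / 0.2919 ≈ 102.7749.
Alice gets 1000 − 102.7749 ≈ 897.2251.

102.77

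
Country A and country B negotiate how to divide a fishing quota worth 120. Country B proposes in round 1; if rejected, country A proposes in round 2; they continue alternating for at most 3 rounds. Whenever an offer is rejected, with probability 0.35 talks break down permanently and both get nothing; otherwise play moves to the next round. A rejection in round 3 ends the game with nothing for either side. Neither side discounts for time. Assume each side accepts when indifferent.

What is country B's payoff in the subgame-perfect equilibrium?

92.7

By backward induction:
Round 3 (country B proposes): rejection yields 0 for country A; country B offers 0 and keeps 120.
Round 2 (country A proposes): rejecting gives country B an expected 0.65 × 120 = 78, so country A offers 78, keeping 42.
Round 1 (country B proposes): rejecting gives country A an expected 0.65 × 42 = 27.3. Country B offers 27.3 and keeps 120 − 27.3 = 92.7.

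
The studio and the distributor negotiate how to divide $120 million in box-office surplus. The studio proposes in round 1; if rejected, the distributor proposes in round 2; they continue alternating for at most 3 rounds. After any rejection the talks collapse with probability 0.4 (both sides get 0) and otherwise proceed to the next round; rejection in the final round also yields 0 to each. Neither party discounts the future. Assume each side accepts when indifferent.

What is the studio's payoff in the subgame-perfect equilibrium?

Round 3 (the studio proposes): the distributor will accept anything ≥ 0, so the studio offers 0 and keeps 120.
Round 2 (the distributor proposes): rejecting gives the studio an expected 0.6 × 120 = 72. The distributor offers 72 and keeps 120 − 72 = 48.
Round 1 (the studio proposes): rejecting gives the distributor an expected 0.6 × 48 = 28.8. The studio offers 28.8 and keeps 120 − 28.8 = 91.2.

91.2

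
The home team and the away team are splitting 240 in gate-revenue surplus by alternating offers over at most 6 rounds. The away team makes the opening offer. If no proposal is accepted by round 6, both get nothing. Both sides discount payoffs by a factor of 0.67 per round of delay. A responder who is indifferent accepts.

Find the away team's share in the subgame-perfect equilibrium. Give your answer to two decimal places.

Round 6 (the home team proposes): the away team will accept anything ≥ 0, so the home team offers 0 and keeps 240.
Round 5 (the away team proposes): the home team can get 240 next round, worth 0.67 × 240 = 160.8 now, so the away team offers 160.8, keeping 79.2.
Round 4 (the home team proposes): the away team can get 79.2 next round, worth 0.67 × 79.2 = 53.064 now. The home team offers 53.064 and keeps 240 − 53.064 = 186.936.
Round 3 (the away team proposes): the home team can get 186.936 next round, worth 0.67 × 186.936 = 125.24712 now, so the away team offers 125.24712, keeping 114.75288.
Round 2 (the home team proposes): the away team can get 114.75288 next round, worth 0.67 × 114.75288 = 76.8844296 now, so the home team offers 76.8844296, keeping 163.1155704.
Round 1 (the away team proposes): the home team can get 163.1155704 next round, worth 0.67 × 163.1155704 = 109.287432168 now. The away team offers 109.287432168 and keeps 240 − 109.287432168 = 130.712567832.

130.71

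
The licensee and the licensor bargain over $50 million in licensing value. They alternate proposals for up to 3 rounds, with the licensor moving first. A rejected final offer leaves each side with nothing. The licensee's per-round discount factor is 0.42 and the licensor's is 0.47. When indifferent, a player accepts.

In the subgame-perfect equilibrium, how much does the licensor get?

Round 3 (the licensor proposes): the licensee will accept anything ≥ 0, so the licensor offers 0 and keeps 50.
Round 2 (the licensee proposes): the licensor can get 50 next round, worth 0.47 × 50 = 23.5 now. The licensee offers 23.5 and keeps 50 − 23.5 = 26.5.
Round 1 (the licensor proposes): the licensee can get 26.5 next round, worth 0.42 × 26.5 = 11.13 now; the licensor offers that and keeps 38.87.

38.87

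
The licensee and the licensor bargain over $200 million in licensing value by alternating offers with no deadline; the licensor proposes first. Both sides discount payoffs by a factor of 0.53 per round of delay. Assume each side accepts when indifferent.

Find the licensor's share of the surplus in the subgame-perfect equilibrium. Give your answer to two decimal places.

130.72

Let x be the licensor's share when the licensor proposes and y be the licensee's share when the licensee proposes.
The licensee accepts iff offered ≥ 0.53·y, so x = 200 − 0.53y. Symmetrically y = 200 − 0.53x.
Substituting: x = 200 − 0.53(200 − 0.53x), giving x(1 − 0.53·0.53) = 200(1 − 0.53).
So x = 200 × 0.47 / 0.7191 ≈ 130.7190, and the licensee receives 200 − x ≈ 69.2810.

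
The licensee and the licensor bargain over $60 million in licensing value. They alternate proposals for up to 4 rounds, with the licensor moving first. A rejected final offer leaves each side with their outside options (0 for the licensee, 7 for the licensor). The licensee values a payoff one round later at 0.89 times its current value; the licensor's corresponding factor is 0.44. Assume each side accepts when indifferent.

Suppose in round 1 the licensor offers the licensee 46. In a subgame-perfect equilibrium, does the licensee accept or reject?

Reject

Round 4 (the licensee proposes): the licensor gets 7 if talks fail, so the licensee offers 7 and keeps 53.
Round 3 (the licensor proposes): the licensee can get 53 next round, worth 0.89 × 53 = 47.17 now, so the licensor offers 47.17, keeping 12.83.
Round 2 (the licensee proposes): the licensor can get 12.83 next round, worth 0.44 × 12.83 = 5.6452 now, so the licensee offers 5.6452, keeping 54.3548.
So by rejecting in round 1, the licensee gets 54.3548 next round, worth 0.89 × 54.3548 = 48.375772 now.
Offer 46 < 48.375772, so the licensee rejects.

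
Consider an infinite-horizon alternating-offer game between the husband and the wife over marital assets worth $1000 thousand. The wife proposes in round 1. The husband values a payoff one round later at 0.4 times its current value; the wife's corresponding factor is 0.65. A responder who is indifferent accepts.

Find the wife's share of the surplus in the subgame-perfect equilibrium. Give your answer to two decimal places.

810.81

When the wife proposes, the husband accepts any offer worth at least 0.4 times what the husband would get by proposing next round; and vice versa.
This gives x = 1000 − 0.4y and y = 1000 − 0.65x, where x and y are each side's share when it proposes.
Hence (1 − 0.4·0.65)x = 1000(1 − 0.4), i.e. 0.74·x = 600.
x ≈ 810.8108; the husband's share is 1000 − x ≈ 189.1892.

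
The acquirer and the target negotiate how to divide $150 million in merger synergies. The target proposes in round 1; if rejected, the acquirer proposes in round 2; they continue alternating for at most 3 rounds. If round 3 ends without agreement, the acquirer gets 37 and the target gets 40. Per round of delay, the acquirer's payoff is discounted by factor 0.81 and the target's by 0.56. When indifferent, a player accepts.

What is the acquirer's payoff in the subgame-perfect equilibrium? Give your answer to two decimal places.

Round 3 (the target proposes): the acquirer gets 37 if talks fail, so the target offers 37 and keeps 113.
Round 2 (the acquirer proposes): the target can get 113 next round, worth 0.56 × 113 = 63.28 now; the acquirer offers that and keeps 86.72.
Round 1 (the target proposes): the acquirer can get 86.72 next round, worth 0.81 × 86.72 = 70.2432 now. The target offers 70.2432 and keeps 150 − 70.2432 = 79.7568.

70.24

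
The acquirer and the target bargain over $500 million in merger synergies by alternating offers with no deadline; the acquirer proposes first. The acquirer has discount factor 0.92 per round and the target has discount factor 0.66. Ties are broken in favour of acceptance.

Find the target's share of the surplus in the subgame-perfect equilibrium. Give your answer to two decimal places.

Let x be the acquirer's share when the acquirer proposes and y be the target's share when the target proposes.
The target accepts iff offered ≥ 0.66·y, so x = 500 − 0.66y. Symmetrically y = 500 − 0.92x.
Substituting: x = 500 − 0.66(500 − 0.92x), giving x(1 − 0.92·0.66) = 500(1 − 0.66).
So x = 500 × 0.34 / 0.3928 ≈ 432.7902, and the target receives 500 − x ≈ 67.2098.

67.21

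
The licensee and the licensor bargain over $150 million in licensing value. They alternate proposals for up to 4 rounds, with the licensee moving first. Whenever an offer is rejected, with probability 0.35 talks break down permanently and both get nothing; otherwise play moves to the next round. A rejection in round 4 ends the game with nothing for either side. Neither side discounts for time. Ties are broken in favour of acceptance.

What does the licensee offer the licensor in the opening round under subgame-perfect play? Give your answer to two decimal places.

By backward induction:
Round 4 (the licensor proposes): the licensee will accept anything ≥ 0, so the licensor offers 0 and keeps 150.
Round 3 (the licensee proposes): rejecting gives the licensor an expected 0.65 × 150 = 97.5. The licensee offers 97.5 and keeps 150 − 97.5 = 52.5.
Round 2 (the licensor proposes): rejecting gives the licensee an expected 0.65 × 52.5 = 34.125; the licensor offers that and keeps 115.875.
Round 1 (the licensee proposes): rejecting gives the licensor an expected 0.65 × 115.875 = 75.31875; the licensee offers that and keeps 74.68125.

75.32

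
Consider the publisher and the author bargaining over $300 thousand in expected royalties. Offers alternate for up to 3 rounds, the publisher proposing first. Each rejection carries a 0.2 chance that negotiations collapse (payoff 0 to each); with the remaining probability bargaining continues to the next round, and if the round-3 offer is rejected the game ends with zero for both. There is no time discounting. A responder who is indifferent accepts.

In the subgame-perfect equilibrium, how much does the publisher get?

Round 3 (the publisher proposes): rejection yields 0 for the author; the publisher offers 0 and keeps 300.
Round 2 (the author proposes): rejecting gives the publisher an expected 0.8 × 300 = 240; the author offers that and keeps 60.
Round 1 (the publisher proposes): rejecting gives the author an expected 0.8 × 60 = 48; the publisher offers that and keeps 252.

252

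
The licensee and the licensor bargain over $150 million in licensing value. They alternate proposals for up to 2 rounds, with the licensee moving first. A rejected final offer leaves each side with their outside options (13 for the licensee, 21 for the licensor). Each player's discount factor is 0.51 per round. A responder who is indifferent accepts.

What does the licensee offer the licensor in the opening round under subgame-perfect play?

69.87

Round 2 (the licensor proposes): the licensee gets 13 if talks fail, so the licensor offers 13 and keeps 137.
Round 1 (the licensee proposes): the licensor can get 137 next round, worth 0.51 × 137 = 69.87 now; the licensee offers that and keeps 80.13.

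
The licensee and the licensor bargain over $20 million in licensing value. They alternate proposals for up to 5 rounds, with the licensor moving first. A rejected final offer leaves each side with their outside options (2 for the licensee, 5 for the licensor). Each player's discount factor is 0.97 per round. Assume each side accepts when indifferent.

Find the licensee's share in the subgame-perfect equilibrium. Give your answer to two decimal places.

2.90

Solve by backward induction from round 5.
Round 5 (the licensor proposes): the licensee gets 2 if talks fail, so the licensor offers 2 and keeps 18.
Round 4 (the licensee proposes): the licensor can get 18 next round, worth 0.97 × 18 = 17.46 now. The licensee offers 17.46 and keeps 20 − 17.46 = 2.54.
Round 3 (the licensor proposes): the licensee can get 2.54 next round, worth 0.97 × 2.54 = 2.4638 now, so the licensor offers 2.4638, keeping 17.5362.
Round 2 (the licensee proposes): the licensor can get 17.5362 next round, worth 0.97 × 17.5362 = 17.010114 now; the licensee offers that and keeps 2.989886.
Round 1 (the licensor proposes): the licensee can get 2.989886 next round, worth 0.97 × 2.989886 = 2.90018942 now, so the licensor offers 2.90018942, keeping 17.09981058.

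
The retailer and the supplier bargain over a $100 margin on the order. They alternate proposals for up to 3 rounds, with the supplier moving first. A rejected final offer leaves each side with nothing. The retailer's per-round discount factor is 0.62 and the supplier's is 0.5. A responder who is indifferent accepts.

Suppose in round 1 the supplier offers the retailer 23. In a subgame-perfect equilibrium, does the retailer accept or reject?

Round 3 (the supplier proposes): the retailer will accept anything ≥ 0, so the supplier offers 0 and keeps 100.
Round 2 (the retailer proposes): the supplier can get 100 next round, worth 0.5 × 100 = 50 now. The retailer offers 50 and keeps 100 − 50 = 50.
So by rejecting in round 1, the retailer gets 50 next round, worth 0.62 × 50 = 31 now.
Offer 23 < 31, so the retailer rejects.

Reject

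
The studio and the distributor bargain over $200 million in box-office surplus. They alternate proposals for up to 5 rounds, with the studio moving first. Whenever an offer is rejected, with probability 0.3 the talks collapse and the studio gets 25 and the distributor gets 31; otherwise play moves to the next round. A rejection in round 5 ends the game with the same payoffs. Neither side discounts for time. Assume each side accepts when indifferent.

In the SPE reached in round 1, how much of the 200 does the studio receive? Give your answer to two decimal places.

123.94

Round 5 (the studio proposes): the distributor gets 31 if talks fail, so the studio offers 31 and keeps 169.
Round 4 (the distributor proposes): rejecting gives the studio an expected 0.7 × 169 + 0.3 × 25 = 125.8, so the distributor offers 125.8, keeping 74.2.
Round 3 (the studio proposes): rejecting gives the distributor an expected 0.7 × 74.2 + 0.3 × 31 = 61.24. The studio offers 61.24 and keeps 200 − 61.24 = 138.76.
Round 2 (the distributor proposes): rejecting gives the studio an expected 0.7 × 138.76 + 0.3 × 25 = 104.632; the distributor offers that and keeps 95.368.
Round 1 (the studio proposes): rejecting gives the distributor an expected 0.7 × 95.368 + 0.3 × 31 = 76.0576, so the studio offers 76.0576, keeping 123.9424.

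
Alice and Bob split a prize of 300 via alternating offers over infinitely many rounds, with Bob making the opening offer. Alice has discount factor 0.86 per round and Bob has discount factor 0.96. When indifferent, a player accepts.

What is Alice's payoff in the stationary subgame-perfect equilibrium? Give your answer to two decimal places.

59.17

Let x be Bob's share when Bob proposes and y be Alice's share when Alice proposes.
Alice accepts iff offered ≥ 0.86·y, so x = 300 − 0.86y. Symmetrically y = 300 − 0.96x.
Substituting: x = 300 − 0.86(300 − 0.96x), giving x(1 − 0.96·0.86) = 300(1 − 0.86).
So x = 300 × 0.14 / 0.1744 ≈ 240.8257, and Alice receives 300 − x ≈ 59.1743.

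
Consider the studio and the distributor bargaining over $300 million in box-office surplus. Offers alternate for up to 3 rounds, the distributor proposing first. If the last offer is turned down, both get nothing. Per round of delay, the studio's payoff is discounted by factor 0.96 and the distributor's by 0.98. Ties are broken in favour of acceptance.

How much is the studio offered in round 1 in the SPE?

By backward induction:
Round 3 (the distributor proposes): rejection yields 0 for the studio; the distributor offers 0 and keeps 300.
Round 2 (the studio proposes): the distributor can get 300 next round, worth 0.98 × 300 = 294 now, so the studio offers 294, keeping 6.
Round 1 (the distributor proposes): the studio can get 6 next round, worth 0.96 × 6 = 5.76 now, so the distributor offers 5.76, keeping 294.24.

5.76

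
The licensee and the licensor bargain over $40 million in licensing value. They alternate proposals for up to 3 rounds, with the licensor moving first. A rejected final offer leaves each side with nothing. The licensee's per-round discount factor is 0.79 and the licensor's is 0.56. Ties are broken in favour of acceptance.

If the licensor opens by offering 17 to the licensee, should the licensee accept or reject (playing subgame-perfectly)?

Round 3 (the licensor proposes): the licensee will accept anything ≥ 0, so the licensor offers 0 and keeps 40.
Round 2 (the licensee proposes): the licensor can get 40 next round, worth 0.56 × 40 = 22.4 now. The licensee offers 22.4 and keeps 40 − 22.4 = 17.6.
So by rejecting in round 1, the licensee gets 17.6 next round, worth 0.79 × 17.6 = 13.904 now.
Offer 17 ≥ 13.904, so the licensee accepts.

Accept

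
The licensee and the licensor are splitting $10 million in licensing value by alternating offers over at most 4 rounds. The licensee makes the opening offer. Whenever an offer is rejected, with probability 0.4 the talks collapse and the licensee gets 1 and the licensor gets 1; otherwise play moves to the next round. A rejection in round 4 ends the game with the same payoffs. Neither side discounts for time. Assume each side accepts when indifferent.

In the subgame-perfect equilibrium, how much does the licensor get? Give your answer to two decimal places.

4.65

Round 4 (the licensor proposes): the licensee gets 1 if talks fail, so the licensor offers 1 and keeps 9.
Round 3 (the licensee proposes): rejecting gives the licensor an expected 0.6 × 9 + 0.4 × 1 = 5.8, so the licensee offers 5.8, keeping 4.2.
Round 2 (the licensor proposes): rejecting gives the licensee an expected 0.6 × 4.2 + 0.4 × 1 = 2.92. The licensor offers 2.92 and keeps 10 − 2.92 = 7.08.
Round 1 (the licensee proposes): rejecting gives the licensor an expected 0.6 × 7.08 + 0.4 × 1 = 4.648, so the licensee offers 4.648, keeping 5.352.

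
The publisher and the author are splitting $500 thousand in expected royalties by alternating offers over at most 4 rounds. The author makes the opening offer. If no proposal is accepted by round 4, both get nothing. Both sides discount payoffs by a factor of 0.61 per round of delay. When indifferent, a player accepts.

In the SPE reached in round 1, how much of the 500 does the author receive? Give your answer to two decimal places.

267.56

Round 4 (the publisher proposes): the author will accept anything ≥ 0, so the publisher offers 0 and keeps 500.
Round 3 (the author proposes): the publisher can get 500 next round, worth 0.61 × 500 = 305 now. The author offers 305 and keeps 500 − 305 = 195.
Round 2 (the publisher proposes): the author can get 195 next round, worth 0.61 × 195 = 118.95 now, so the publisher offers 118.95, keeping 381.05.
Round 1 (the author proposes): the publisher can get 381.05 next round, worth 0.61 × 381.05 = 232.4405 now. The author offers 232.4405 and keeps 500 − 232.4405 = 267.5595.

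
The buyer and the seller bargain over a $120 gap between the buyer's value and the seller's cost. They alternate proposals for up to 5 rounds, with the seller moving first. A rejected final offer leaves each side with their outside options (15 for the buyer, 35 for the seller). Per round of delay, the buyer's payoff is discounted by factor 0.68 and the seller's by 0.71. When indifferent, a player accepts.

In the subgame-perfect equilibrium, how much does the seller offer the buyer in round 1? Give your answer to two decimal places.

38.59

Round 5 (the seller proposes): the buyer gets 15 if talks fail, so the seller offers 15 and keeps 105.
Round 4 (the buyer proposes): the seller can get 105 next round, worth 0.71 × 105 = 74.55 now, so the buyer offers 74.55, keeping 45.45.
Round 3 (the seller proposes): the buyer can get 45.45 next round, worth 0.68 × 45.45 = 30.906 now. The seller offers 30.906 and keeps 120 − 30.906 = 89.094.
Round 2 (the buyer proposes): the seller can get 89.094 next round, worth 0.71 × 89.094 = 63.25674 now; the buyer offers that and keeps 56.74326.
Round 1 (the seller proposes): the buyer can get 56.74326 next round, worth 0.68 × 56.74326 = 38.5854168 now; the seller offers that and keeps 81.4145832.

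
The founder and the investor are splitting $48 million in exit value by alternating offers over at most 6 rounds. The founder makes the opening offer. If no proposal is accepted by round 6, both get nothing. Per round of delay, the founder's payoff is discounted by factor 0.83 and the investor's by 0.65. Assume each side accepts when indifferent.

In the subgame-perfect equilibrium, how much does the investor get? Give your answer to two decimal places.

Round 6 (the investor proposes): rejection yields 0 for the founder; the investor offers 0 and keeps 48.
Round 5 (the founder proposes): the investor can get 48 next round, worth 0.65 × 48 = 31.2 now; the founder offers that and keeps 16.8.
Round 4 (the investor proposes): the founder can get 16.8 next round, worth 0.83 × 16.8 = 13.944 now; the investor offers that and keeps 34.056.
Round 3 (the founder proposes): the investor can get 34.056 next round, worth 0.65 × 34.056 = 22.1364 now. The founder offers 22.1364 and keeps 48 − 22.1364 = 25.8636.
Round 2 (the investor proposes): the founder can get 25.8636 next round, worth 0.83 × 25.8636 = 21.466788 now, so the investor offers 21.466788, keeping 26.533212.
Round 1 (the founder proposes): the investor can get 26.533212 next round, worth 0.65 × 26.533212 = 17.2465878 now, so the founder offers 17.2465878, keeping 30.7534122.

17.25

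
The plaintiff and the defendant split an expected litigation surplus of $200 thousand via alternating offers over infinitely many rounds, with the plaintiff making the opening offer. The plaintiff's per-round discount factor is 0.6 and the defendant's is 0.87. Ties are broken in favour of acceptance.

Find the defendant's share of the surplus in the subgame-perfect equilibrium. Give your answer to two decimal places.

In a stationary SPE each proposer offers the other exactly their discounted continuation value.
If the plaintiff keeps x when proposing and the defendant keeps y when proposing, then x = 200 − 0.87y and y = 200 − 0.6x.
Solving: x = 200(1 − 0.87) / (1 − 0.6·0.87) = 26 / 0.478 ≈ 54.3933.
The defendant gets 200 − 54.3933 ≈ 145.6067.

145.61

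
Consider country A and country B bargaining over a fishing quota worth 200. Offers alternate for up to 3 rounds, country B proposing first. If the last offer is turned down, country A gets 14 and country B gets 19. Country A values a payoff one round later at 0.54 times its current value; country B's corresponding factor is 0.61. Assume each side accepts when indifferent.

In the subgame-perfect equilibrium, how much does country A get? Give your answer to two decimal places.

46.73

Round 3 (country B proposes): country A gets 14 if talks fail, so country B offers 14 and keeps 186.
Round 2 (country A proposes): country B can get 186 next round, worth 0.61 × 186 = 113.46 now. Country A offers 113.46 and keeps 200 − 113.46 = 86.54.
Round 1 (country B proposes): country A can get 86.54 next round, worth 0.54 × 86.54 = 46.7316 now, so country B offers 46.7316, keeping 153.2684.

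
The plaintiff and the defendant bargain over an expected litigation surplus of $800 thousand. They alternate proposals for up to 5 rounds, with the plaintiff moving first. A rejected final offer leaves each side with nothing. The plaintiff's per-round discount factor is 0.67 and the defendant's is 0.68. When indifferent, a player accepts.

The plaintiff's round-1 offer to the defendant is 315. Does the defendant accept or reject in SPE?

Round 5 (the plaintiff proposes): rejection yields 0 for the defendant; the plaintiff offers 0 and keeps 800.
Round 4 (the defendant proposes): the plaintiff can get 800 next round, worth 0.67 × 800 = 536 now. The defendant offers 536 and keeps 800 − 536 = 264.
Round 3 (the plaintiff proposes): the defendant can get 264 next round, worth 0.68 × 264 = 179.52 now, so the plaintiff offers 179.52, keeping 620.48.
Round 2 (the defendant proposes): the plaintiff can get 620.48 next round, worth 0.67 × 620.48 = 415.7216 now; the defendant offers that and keeps 384.2784.
So by rejecting in round 1, the defendant gets 384.2784 next round, worth 0.68 × 384.2784 = 261.309312 now.
Offer 315 ≥ 261.309312, so the defendant accepts.

Accept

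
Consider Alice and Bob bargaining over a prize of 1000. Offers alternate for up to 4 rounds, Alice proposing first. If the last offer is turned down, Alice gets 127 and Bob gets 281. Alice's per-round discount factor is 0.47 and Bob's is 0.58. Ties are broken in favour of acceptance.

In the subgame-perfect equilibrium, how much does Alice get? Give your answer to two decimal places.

554.57

Round 4 (Bob proposes): Alice gets 127 if talks fail, so Bob offers 127 and keeps 873.
Round 3 (Alice proposes): Bob can get 873 next round, worth 0.58 × 873 = 506.34 now; Alice offers that and keeps 493.66.
Round 2 (Bob proposes): Alice can get 493.66 next round, worth 0.47 × 493.66 = 232.0202 now, so Bob offers 232.0202, keeping 767.9798.
Round 1 (Alice proposes): Bob can get 767.9798 next round, worth 0.58 × 767.9798 = 445.428284 now; Alice offers that and keeps 554.571716.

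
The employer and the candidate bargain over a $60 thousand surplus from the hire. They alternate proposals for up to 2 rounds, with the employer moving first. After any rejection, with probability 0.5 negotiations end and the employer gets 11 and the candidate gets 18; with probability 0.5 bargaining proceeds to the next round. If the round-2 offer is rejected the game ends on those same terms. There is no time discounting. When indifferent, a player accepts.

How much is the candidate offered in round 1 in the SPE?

By backward induction:
Round 2 (the candidate proposes): the employer gets 11 if talks fail, so the candidate offers 11 and keeps 49.
Round 1 (the employer proposes): rejecting gives the candidate an expected 0.5 × 49 + 0.5 × 18 = 33.5; the employer offers that and keeps 26.5.

33.5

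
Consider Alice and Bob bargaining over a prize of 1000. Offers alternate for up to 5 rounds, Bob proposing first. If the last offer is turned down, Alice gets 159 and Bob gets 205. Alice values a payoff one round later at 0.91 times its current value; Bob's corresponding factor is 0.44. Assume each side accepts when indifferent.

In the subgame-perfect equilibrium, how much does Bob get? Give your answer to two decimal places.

260.87

By backward induction:
Round 5 (Bob proposes): Alice gets 159 if talks fail, so Bob offers 159 and keeps 841.
Round 4 (Alice proposes): Bob can get 841 next round, worth 0.44 × 841 = 370.04 now. Alice offers 370.04 and keeps 1000 − 370.04 = 629.96.
Round 3 (Bob proposes): Alice can get 629.96 next round, worth 0.91 × 629.96 = 573.2636 now, so Bob offers 573.2636, keeping 426.7364.
Round 2 (Alice proposes): Bob can get 426.7364 next round, worth 0.44 × 426.7364 = 187.764016 now; Alice offers that and keeps 812.235984.
Round 1 (Bob proposes): Alice can get 812.235984 next round, worth 0.91 × 812.235984 = 739.13474544 now, so Bob offers 739.13474544, keeping 260.86525456.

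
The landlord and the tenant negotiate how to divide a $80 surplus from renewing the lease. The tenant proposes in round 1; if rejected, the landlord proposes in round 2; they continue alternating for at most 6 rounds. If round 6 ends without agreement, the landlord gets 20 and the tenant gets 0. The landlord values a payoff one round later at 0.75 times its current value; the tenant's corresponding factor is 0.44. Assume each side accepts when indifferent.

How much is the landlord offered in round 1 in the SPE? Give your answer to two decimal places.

51.22

Round 6 (the landlord proposes): the tenant will accept anything ≥ 0, so the landlord offers 0 and keeps 80.
Round 5 (the tenant proposes): the landlord can get 80 next round, worth 0.75 × 80 = 60 now, so the tenant offers 60, keeping 20.
Round 4 (the landlord proposes): the tenant can get 20 next round, worth 0.44 × 20 = 8.8 now; the landlord offers that and keeps 71.2.
Round 3 (the tenant proposes): the landlord can get 71.2 next round, worth 0.75 × 71.2 = 53.4 now, so the tenant offers 53.4, keeping 26.6.
Round 2 (the landlord proposes): the tenant can get 26.6 next round, worth 0.44 × 26.6 = 11.704 now; the landlord offers that and keeps 68.296.
Round 1 (the tenant proposes): the landlord can get 68.296 next round, worth 0.75 × 68.296 = 51.222 now. The tenant offers 51.222 and keeps 80 − 51.222 = 28.778.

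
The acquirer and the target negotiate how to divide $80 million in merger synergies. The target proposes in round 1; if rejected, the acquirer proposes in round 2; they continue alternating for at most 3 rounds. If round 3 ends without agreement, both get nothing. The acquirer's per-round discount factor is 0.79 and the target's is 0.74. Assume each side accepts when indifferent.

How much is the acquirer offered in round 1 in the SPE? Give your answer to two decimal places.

Round 3 (the target proposes): the acquirer will accept anything ≥ 0, so the target offers 0 and keeps 80.
Round 2 (the acquirer proposes): the target can get 80 next round, worth 0.74 × 80 = 59.2 now. The acquirer offers 59.2 and keeps 80 − 59.2 = 20.8.
Round 1 (the target proposes): the acquirer can get 20.8 next round, worth 0.79 × 20.8 = 16.432 now, so the target offers 16.432, keeping 63.568.

16.43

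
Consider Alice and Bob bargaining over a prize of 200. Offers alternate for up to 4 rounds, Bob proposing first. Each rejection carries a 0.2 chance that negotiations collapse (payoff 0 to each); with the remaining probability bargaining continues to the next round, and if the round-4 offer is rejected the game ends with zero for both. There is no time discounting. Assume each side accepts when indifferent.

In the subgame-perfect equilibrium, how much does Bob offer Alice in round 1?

By backward induction:
Round 4 (Alice proposes): rejection yields 0 for Bob; Alice offers 0 and keeps 200.
Round 3 (Bob proposes): rejecting gives Alice an expected 0.8 × 200 = 160. Bob offers 160 and keeps 200 − 160 = 40.
Round 2 (Alice proposes): rejecting gives Bob an expected 0.8 × 40 = 32. Alice offers 32 and keeps 200 − 32 = 168.
Round 1 (Bob proposes): rejecting gives Alice an expected 0.8 × 168 = 134.4; Bob offers that and keeps 65.6.

134.4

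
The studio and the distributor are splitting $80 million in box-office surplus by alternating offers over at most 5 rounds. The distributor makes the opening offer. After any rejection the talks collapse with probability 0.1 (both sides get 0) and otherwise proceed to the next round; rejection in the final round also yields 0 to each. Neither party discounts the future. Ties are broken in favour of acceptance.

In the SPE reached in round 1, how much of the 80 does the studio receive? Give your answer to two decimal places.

Round 5 (the distributor proposes): the studio will accept anything ≥ 0, so the distributor offers 0 and keeps 80.
Round 4 (the studio proposes): rejecting gives the distributor an expected 0.9 × 80 = 72; the studio offers that and keeps 8.
Round 3 (the distributor proposes): rejecting gives the studio an expected 0.9 × 8 = 7.2. The distributor offers 7.2 and keeps 80 − 7.2 = 72.8.
Round 2 (the studio proposes): rejecting gives the distributor an expected 0.9 × 72.8 = 65.52; the studio offers that and keeps 14.48.
Round 1 (the distributor proposes): rejecting gives the studio an expected 0.9 × 14.48 = 13.032. The distributor offers 13.032 and keeps 80 − 13.032 = 66.968.

13.03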